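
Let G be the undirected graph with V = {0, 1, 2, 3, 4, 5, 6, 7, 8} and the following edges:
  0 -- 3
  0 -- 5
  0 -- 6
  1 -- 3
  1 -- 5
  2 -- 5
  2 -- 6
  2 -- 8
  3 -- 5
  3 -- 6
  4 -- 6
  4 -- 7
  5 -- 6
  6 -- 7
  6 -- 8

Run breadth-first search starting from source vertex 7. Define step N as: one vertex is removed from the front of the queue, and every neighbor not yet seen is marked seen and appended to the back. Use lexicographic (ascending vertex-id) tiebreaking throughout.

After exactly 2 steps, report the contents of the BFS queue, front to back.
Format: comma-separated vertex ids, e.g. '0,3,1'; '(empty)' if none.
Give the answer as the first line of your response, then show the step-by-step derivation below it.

6

step 1: dequeue 7; queue=[4,6]; order=7
step 2: dequeue 4; queue=[6]; order=7,4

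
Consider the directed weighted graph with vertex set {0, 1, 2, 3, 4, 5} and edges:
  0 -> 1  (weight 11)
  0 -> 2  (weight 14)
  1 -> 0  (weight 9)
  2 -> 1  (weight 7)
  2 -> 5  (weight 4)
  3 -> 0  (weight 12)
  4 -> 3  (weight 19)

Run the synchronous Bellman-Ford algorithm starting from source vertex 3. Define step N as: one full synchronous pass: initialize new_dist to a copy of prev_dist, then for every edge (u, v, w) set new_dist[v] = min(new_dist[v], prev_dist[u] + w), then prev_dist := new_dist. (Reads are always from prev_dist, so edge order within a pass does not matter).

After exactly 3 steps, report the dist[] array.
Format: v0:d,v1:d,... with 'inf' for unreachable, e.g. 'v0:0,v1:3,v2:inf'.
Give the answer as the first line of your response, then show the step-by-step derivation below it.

v0:12,v1:23,v2:26,v3:0,v4:inf,v5:30

step 1: dist = v0:12,v1:inf,v2:inf,v3:0,v4:inf,v5:inf
step 2: dist = v0:12,v1:23,v2:26,v3:0,v4:inf,v5:inf
step 3: dist = v0:12,v1:23,v2:26,v3:0,v4:inf,v5:30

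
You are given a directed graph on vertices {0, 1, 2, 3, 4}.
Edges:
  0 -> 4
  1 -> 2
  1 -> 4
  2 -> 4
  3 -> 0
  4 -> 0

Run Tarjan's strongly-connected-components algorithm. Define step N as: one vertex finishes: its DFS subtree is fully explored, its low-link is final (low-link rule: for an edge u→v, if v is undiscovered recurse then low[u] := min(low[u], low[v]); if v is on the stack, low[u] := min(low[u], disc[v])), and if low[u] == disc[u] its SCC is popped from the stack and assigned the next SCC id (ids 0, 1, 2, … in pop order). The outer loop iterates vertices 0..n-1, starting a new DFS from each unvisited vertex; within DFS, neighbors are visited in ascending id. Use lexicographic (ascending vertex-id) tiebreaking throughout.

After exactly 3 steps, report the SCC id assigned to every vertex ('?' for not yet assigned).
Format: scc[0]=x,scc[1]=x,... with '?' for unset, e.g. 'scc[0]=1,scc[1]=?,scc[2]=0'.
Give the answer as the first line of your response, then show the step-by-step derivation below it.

scc[0]=0,scc[1]=?,scc[2]=1,scc[3]=?,scc[4]=0

step 1: low=(low[0]=0,low[1]=?,low[2]=?,low[3]=?,low[4]=0); scc=(scc[0]=?,scc[1]=?,scc[2]=?,scc[3]=?,scc[4]=?)
step 2: low=(low[0]=0,low[1]=?,low[2]=?,low[3]=?,low[4]=0); scc=(scc[0]=0,scc[1]=?,scc[2]=?,scc[3]=?,scc[4]=0)
step 3: low=(low[0]=0,low[1]=2,low[2]=3,low[3]=?,low[4]=0); scc=(scc[0]=0,scc[1]=?,scc[2]=1,scc[3]=?,scc[4]=0)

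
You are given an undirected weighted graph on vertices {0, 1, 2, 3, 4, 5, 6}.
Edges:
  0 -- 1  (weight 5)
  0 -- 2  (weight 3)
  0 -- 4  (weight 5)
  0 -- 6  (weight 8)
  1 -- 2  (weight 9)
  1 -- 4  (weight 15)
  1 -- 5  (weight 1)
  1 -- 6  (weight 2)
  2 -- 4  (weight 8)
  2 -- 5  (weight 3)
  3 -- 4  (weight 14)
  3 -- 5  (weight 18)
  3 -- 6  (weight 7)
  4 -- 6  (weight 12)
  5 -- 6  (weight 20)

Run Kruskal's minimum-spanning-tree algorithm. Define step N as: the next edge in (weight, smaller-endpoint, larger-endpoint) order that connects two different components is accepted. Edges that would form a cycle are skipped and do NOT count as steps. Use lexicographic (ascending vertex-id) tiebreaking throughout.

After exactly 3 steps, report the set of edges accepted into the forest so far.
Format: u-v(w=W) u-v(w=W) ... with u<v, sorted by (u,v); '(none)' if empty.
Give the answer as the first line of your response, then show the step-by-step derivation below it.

0-2(w=3) 1-5(w=1) 1-6(w=2)

step 1: add edge 1-5 (w=1); MST = {1-5(w=1)}
step 2: add edge 1-6 (w=2); MST = {1-5(w=1) 1-6(w=2)}
step 3: add edge 0-2 (w=3); MST = {0-2(w=3) 1-5(w=1) 1-6(w=2)}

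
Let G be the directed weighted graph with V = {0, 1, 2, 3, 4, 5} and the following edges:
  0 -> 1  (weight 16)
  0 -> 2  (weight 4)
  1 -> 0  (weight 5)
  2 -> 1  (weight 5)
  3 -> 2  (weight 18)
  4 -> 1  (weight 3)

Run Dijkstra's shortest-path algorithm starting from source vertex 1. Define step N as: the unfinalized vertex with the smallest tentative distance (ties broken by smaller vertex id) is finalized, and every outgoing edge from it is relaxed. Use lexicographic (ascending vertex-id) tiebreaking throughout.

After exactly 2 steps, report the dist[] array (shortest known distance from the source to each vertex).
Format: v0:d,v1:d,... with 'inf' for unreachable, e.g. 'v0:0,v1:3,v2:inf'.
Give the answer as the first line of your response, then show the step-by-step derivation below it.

v0:5,v1:0,v2:9,v3:inf,v4:inf,v5:inf

step 1: dist = v0:5,v1:0,v2:inf,v3:inf,v4:inf,v5:inf
step 2: dist = v0:5,v1:0,v2:9,v3:inf,v4:inf,v5:inf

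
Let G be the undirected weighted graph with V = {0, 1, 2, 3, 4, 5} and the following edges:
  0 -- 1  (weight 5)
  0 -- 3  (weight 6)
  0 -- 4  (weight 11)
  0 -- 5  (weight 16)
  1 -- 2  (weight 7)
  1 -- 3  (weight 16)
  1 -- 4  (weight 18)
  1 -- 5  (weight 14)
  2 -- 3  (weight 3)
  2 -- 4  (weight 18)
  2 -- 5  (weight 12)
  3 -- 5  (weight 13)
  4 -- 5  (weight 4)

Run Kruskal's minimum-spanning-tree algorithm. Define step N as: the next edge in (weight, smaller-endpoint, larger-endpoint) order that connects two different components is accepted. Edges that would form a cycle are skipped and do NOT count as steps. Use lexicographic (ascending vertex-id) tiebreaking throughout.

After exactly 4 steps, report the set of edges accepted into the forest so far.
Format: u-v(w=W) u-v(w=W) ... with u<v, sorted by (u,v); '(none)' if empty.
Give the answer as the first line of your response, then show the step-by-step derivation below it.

0-1(w=5) 0-3(w=6) 2-3(w=3) 4-5(w=4)

step 1: add edge 2-3 (w=3); MST = {2-3(w=3)}
step 2: add edge 4-5 (w=4); MST = {2-3(w=3) 4-5(w=4)}
step 3: add edge 0-1 (w=5); MST = {0-1(w=5) 2-3(w=3) 4-5(w=4)}
step 4: add edge 0-3 (w=6); MST = {0-1(w=5) 0-3(w=6) 2-3(w=3) 4-5(w=4)}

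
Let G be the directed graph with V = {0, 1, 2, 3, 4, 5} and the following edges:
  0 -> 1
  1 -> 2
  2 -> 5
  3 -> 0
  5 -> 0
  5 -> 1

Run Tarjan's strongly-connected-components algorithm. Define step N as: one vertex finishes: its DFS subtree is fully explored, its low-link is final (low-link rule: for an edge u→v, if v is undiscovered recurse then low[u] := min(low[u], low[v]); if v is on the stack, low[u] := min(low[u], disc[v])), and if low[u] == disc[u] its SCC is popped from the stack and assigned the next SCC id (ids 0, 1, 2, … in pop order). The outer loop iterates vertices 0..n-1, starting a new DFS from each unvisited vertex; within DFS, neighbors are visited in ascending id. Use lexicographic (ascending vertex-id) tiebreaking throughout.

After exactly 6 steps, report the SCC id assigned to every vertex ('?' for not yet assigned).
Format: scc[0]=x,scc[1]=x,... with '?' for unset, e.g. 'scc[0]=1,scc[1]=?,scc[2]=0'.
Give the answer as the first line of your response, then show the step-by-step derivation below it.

scc[0]=0,scc[1]=0,scc[2]=0,scc[3]=1,scc[4]=2,scc[5]=0

step 1: low=(low[0]=0,low[1]=1,low[2]=2,low[3]=?,low[4]=?,low[5]=0); scc=(scc[0]=?,scc[1]=?,scc[2]=?,scc[3]=?,scc[4]=?,scc[5]=?)
step 2: low=(low[0]=0,low[1]=1,low[2]=0,low[3]=?,low[4]=?,low[5]=0); scc=(scc[0]=?,scc[1]=?,scc[2]=?,scc[3]=?,scc[4]=?,scc[5]=?)
step 3: low=(low[0]=0,low[1]=0,low[2]=0,low[3]=?,low[4]=?,low[5]=0); scc=(scc[0]=?,scc[1]=?,scc[2]=?,scc[3]=?,scc[4]=?,scc[5]=?)
step 4: low=(low[0]=0,low[1]=0,low[2]=0,low[3]=?,low[4]=?,low[5]=0); scc=(scc[0]=0,scc[1]=0,scc[2]=0,scc[3]=?,scc[4]=?,scc[5]=0)
step 5: low=(low[0]=0,low[1]=0,low[2]=0,low[3]=4,low[4]=?,low[5]=0); scc=(scc[0]=0,scc[1]=0,scc[2]=0,scc[3]=1,scc[4]=?,scc[5]=0)
step 6: low=(low[0]=0,low[1]=0,low[2]=0,low[3]=4,low[4]=5,low[5]=0); scc=(scc[0]=0,scc[1]=0,scc[2]=0,scc[3]=1,scc[4]=2,scc[5]=0)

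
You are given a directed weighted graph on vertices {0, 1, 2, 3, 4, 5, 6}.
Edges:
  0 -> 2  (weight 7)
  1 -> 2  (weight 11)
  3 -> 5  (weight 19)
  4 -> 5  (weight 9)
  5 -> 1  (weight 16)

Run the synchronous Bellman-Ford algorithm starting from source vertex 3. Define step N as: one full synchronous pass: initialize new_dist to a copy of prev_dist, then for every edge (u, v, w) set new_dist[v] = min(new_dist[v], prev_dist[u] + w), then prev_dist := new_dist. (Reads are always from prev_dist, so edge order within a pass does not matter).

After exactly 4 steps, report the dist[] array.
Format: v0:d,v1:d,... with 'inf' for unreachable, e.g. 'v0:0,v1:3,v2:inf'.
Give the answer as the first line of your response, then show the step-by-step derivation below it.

v0:inf,v1:35,v2:46,v3:0,v4:inf,v5:19,v6:inf

step 1: dist = v0:inf,v1:inf,v2:inf,v3:0,v4:inf,v5:19,v6:inf
step 2: dist = v0:inf,v1:35,v2:inf,v3:0,v4:inf,v5:19,v6:inf
step 3: dist = v0:inf,v1:35,v2:46,v3:0,v4:inf,v5:19,v6:inf
step 4: dist = v0:inf,v1:35,v2:46,v3:0,v4:inf,v5:19,v6:inf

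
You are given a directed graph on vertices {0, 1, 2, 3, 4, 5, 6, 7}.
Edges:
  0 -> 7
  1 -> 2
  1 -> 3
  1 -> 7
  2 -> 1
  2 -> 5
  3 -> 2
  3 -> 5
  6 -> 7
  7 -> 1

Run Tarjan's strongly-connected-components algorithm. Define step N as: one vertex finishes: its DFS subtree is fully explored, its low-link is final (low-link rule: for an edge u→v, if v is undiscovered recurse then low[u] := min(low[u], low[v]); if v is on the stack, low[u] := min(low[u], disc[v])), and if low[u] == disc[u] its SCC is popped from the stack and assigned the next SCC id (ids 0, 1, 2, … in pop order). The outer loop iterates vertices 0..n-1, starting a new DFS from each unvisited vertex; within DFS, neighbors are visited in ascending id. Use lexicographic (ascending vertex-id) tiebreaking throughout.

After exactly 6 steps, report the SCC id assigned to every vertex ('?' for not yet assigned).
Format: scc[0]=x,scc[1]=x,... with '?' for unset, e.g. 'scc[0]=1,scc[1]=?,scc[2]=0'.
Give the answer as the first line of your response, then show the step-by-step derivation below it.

scc[0]=2,scc[1]=1,scc[2]=1,scc[3]=1,scc[4]=?,scc[5]=0,scc[6]=?,scc[7]=1

step 1: low=(low[0]=0,low[1]=2,low[2]=2,low[3]=?,low[4]=?,low[5]=4,low[6]=?,low[7]=1); scc=(scc[0]=?,scc[1]=?,scc[2]=?,scc[3]=?,scc[4]=?,scc[5]=0,scc[6]=?,scc[7]=?)
step 2: low=(low[0]=0,low[1]=2,low[2]=2,low[3]=?,low[4]=?,low[5]=4,low[6]=?,low[7]=1); scc=(scc[0]=?,scc[1]=?,scc[2]=?,scc[3]=?,scc[4]=?,scc[5]=0,scc[6]=?,scc[7]=?)
step 3: low=(low[0]=0,low[1]=2,low[2]=2,low[3]=3,low[4]=?,low[5]=4,low[6]=?,low[7]=1); scc=(scc[0]=?,scc[1]=?,scc[2]=?,scc[3]=?,scc[4]=?,scc[5]=0,scc[6]=?,scc[7]=?)
step 4: low=(low[0]=0,low[1]=1,low[2]=2,low[3]=3,low[4]=?,low[5]=4,low[6]=?,low[7]=1); scc=(scc[0]=?,scc[1]=?,scc[2]=?,scc[3]=?,scc[4]=?,scc[5]=0,scc[6]=?,scc[7]=?)
step 5: low=(low[0]=0,low[1]=1,low[2]=2,low[3]=3,low[4]=?,low[5]=4,low[6]=?,low[7]=1); scc=(scc[0]=?,scc[1]=1,scc[2]=1,scc[3]=1,scc[4]=?,scc[5]=0,scc[6]=?,scc[7]=1)
step 6: low=(low[0]=0,low[1]=1,low[2]=2,low[3]=3,low[4]=?,low[5]=4,low[6]=?,low[7]=1); scc=(scc[0]=2,scc[1]=1,scc[2]=1,scc[3]=1,scc[4]=?,scc[5]=0,scc[6]=?,scc[7]=1)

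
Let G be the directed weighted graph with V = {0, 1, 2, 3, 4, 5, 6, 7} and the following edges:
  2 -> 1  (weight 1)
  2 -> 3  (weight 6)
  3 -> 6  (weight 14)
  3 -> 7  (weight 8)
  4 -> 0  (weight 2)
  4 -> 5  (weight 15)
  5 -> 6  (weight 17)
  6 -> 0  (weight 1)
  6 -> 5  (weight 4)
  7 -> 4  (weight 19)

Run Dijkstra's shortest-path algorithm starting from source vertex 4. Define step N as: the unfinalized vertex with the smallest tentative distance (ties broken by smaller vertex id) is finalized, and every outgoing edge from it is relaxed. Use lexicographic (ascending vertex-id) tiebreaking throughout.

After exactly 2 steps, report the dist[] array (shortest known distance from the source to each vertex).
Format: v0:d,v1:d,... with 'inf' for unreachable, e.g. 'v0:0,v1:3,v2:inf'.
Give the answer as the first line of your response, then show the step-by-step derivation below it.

v0:2,v1:inf,v2:inf,v3:inf,v4:0,v5:15,v6:inf,v7:inf

step 1: dist = v0:2,v1:inf,v2:inf,v3:inf,v4:0,v5:15,v6:inf,v7:inf
step 2: dist = v0:2,v1:inf,v2:inf,v3:inf,v4:0,v5:15,v6:inf,v7:inf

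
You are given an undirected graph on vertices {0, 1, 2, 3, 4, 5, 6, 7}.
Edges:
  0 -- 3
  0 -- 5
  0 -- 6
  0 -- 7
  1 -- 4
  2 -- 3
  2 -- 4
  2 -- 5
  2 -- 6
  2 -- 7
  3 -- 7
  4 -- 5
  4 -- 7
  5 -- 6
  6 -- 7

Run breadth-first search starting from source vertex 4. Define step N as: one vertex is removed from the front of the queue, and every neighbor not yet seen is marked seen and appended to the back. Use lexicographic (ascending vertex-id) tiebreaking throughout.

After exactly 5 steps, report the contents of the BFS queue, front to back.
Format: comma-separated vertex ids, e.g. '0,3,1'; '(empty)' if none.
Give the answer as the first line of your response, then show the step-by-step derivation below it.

3,6,0

step 1: dequeue 4; queue=[1,2,5,7]; order=4
step 2: dequeue 1; queue=[2,5,7]; order=4,1
step 3: dequeue 2; queue=[5,7,3,6]; order=4,1,2
step 4: dequeue 5; queue=[7,3,6,0]; order=4,1,2,5
step 5: dequeue 7; queue=[3,6,0]; order=4,1,2,5,7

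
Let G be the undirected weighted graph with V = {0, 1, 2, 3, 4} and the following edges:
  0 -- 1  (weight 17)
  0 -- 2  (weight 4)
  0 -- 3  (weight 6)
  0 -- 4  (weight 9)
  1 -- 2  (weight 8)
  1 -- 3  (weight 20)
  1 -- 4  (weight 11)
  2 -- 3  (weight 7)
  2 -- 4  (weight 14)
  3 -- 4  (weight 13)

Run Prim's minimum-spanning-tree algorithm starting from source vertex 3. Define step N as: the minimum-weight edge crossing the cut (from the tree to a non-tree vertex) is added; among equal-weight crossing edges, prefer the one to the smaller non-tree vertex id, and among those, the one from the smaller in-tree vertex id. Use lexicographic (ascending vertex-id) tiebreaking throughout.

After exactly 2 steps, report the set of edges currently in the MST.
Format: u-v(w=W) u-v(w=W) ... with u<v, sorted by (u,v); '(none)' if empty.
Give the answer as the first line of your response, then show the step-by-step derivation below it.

0-2(w=4) 0-3(w=6)

step 1: add edge 0-3 (w=6); MST = {0-3(w=6)}
step 2: add edge 0-2 (w=4); MST = {0-2(w=4) 0-3(w=6)}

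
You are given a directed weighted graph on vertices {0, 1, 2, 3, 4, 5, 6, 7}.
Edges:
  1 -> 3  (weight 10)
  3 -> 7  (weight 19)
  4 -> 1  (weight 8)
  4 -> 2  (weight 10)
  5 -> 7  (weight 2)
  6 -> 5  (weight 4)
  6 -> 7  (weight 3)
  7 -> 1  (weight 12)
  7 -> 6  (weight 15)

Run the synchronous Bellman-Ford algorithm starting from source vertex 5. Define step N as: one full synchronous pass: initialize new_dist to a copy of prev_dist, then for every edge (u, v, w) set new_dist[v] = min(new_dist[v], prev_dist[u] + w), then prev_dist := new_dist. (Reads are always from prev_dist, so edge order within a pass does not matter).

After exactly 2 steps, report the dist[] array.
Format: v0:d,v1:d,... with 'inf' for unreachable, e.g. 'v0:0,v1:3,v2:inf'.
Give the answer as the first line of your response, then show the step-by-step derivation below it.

v0:inf,v1:14,v2:inf,v3:inf,v4:inf,v5:0,v6:17,v7:2

step 1: dist = v0:inf,v1:inf,v2:inf,v3:inf,v4:inf,v5:0,v6:inf,v7:2
step 2: dist = v0:inf,v1:14,v2:inf,v3:inf,v4:inf,v5:0,v6:17,v7:2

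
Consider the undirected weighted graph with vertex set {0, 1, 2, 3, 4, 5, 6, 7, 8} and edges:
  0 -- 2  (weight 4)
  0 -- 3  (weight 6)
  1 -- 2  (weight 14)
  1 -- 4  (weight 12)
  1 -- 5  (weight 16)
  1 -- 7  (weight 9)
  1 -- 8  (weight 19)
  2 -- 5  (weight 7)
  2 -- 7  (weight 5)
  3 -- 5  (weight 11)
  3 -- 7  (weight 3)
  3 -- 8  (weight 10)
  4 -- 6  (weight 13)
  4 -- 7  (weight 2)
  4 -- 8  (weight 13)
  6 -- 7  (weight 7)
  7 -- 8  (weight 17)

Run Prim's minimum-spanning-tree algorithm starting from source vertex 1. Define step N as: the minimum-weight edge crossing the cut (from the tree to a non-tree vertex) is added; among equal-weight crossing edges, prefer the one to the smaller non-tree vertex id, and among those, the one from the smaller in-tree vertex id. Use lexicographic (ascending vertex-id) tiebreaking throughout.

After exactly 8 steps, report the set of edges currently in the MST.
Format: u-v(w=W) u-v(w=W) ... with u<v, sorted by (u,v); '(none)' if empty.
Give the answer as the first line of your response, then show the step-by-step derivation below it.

0-2(w=4) 1-7(w=9) 2-5(w=7) 2-7(w=5) 3-7(w=3) 3-8(w=10) 4-7(w=2) 6-7(w=7)

step 1: add edge 1-7 (w=9); MST = {1-7(w=9)}
step 2: add edge 4-7 (w=2); MST = {1-7(w=9) 4-7(w=2)}
step 3: add edge 3-7 (w=3); MST = {1-7(w=9) 3-7(w=3) 4-7(w=2)}
step 4: add edge 2-7 (w=5); MST = {1-7(w=9) 2-7(w=5) 3-7(w=3) 4-7(w=2)}
step 5: add edge 0-2 (w=4); MST = {0-2(w=4) 1-7(w=9) 2-7(w=5) 3-7(w=3) 4-7(w=2)}
step 6: add edge 2-5 (w=7); MST = {0-2(w=4) 1-7(w=9) 2-5(w=7) 2-7(w=5) 3-7(w=3) 4-7(w=2)}
step 7: add edge 6-7 (w=7); MST = {0-2(w=4) 1-7(w=9) 2-5(w=7) 2-7(w=5) 3-7(w=3) 4-7(w=2) 6-7(w=7)}
step 8: add edge 3-8 (w=10); MST = {0-2(w=4) 1-7(w=9) 2-5(w=7) 2-7(w=5) 3-7(w=3) 3-8(w=10) 4-7(w=2) 6-7(w=7)}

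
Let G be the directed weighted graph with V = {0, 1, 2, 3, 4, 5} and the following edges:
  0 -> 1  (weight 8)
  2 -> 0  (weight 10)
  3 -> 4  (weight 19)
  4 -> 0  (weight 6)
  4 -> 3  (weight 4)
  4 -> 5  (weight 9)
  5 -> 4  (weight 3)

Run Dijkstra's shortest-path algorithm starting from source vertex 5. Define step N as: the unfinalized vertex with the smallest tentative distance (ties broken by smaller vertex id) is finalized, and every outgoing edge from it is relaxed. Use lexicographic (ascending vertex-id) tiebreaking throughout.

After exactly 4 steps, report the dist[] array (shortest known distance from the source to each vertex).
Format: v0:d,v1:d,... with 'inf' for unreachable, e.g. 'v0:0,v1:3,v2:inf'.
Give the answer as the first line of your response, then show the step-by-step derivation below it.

v0:9,v1:17,v2:inf,v3:7,v4:3,v5:0

step 1: dist = v0:inf,v1:inf,v2:inf,v3:inf,v4:3,v5:0
step 2: dist = v0:9,v1:inf,v2:inf,v3:7,v4:3,v5:0
step 3: dist = v0:9,v1:inf,v2:inf,v3:7,v4:3,v5:0
step 4: dist = v0:9,v1:17,v2:inf,v3:7,v4:3,v5:0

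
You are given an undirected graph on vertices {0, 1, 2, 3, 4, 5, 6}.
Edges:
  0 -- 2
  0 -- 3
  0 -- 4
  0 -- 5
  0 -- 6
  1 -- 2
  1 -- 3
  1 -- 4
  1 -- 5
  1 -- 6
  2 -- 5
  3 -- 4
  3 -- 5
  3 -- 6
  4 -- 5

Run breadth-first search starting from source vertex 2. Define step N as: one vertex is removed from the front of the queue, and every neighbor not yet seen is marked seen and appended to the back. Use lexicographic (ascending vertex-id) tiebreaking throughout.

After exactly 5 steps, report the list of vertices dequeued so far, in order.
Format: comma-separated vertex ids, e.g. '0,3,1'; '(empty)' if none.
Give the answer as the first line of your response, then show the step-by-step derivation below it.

2,0,1,5,3

step 1: dequeue 2; queue=[0,1,5]; order=2
step 2: dequeue 0; queue=[1,5,3,4,6]; order=2,0
step 3: dequeue 1; queue=[5,3,4,6]; order=2,0,1
step 4: dequeue 5; queue=[3,4,6]; order=2,0,1,5
step 5: dequeue 3; queue=[4,6]; order=2,0,1,5,3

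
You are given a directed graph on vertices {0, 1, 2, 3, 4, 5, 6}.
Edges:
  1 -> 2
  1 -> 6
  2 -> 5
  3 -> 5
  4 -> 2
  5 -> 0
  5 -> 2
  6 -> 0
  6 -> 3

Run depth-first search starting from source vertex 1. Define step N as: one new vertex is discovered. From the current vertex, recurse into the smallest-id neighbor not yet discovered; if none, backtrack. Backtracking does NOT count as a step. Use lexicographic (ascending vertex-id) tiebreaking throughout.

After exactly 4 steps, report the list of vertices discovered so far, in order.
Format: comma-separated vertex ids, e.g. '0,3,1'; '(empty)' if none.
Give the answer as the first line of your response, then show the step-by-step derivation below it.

1,2,5,0

step 1: discover 1; path=1; order=1
step 2: discover 2; path=1>2; order=1,2
step 3: discover 5; path=1>2>5; order=1,2,5
step 4: discover 0; path=1>2>5>0; order=1,2,5,0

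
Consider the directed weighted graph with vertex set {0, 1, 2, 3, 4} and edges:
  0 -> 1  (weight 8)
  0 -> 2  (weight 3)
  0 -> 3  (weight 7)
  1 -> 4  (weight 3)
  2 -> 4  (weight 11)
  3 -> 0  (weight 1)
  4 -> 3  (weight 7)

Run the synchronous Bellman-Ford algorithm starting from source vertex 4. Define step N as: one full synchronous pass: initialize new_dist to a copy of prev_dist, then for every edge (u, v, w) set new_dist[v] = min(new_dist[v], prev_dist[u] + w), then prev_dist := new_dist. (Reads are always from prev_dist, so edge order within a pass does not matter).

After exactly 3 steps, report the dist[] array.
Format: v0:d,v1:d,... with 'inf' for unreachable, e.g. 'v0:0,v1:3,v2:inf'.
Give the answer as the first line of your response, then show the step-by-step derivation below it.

v0:8,v1:16,v2:11,v3:7,v4:0

step 1: dist = v0:inf,v1:inf,v2:inf,v3:7,v4:0
step 2: dist = v0:8,v1:inf,v2:inf,v3:7,v4:0
step 3: dist = v0:8,v1:16,v2:11,v3:7,v4:0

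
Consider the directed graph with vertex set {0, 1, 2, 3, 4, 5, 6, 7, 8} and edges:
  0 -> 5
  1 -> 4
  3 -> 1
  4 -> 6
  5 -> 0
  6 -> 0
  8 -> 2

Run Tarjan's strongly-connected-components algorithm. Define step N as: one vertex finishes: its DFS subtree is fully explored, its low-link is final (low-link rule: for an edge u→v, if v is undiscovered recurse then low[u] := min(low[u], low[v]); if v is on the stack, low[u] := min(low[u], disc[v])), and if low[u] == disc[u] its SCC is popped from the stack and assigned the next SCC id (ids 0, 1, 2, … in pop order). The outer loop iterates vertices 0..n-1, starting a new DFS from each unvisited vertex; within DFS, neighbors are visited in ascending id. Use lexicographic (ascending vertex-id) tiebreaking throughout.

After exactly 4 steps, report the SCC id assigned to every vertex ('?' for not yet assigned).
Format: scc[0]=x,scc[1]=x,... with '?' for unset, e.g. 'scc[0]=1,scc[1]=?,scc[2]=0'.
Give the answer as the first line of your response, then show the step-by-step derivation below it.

scc[0]=0,scc[1]=?,scc[2]=?,scc[3]=?,scc[4]=2,scc[5]=0,scc[6]=1,scc[7]=?,scc[8]=?

step 1: low=(low[0]=0,low[1]=?,low[2]=?,low[3]=?,low[4]=?,low[5]=0,low[6]=?,low[7]=?,low[8]=?); scc=(scc[0]=?,scc[1]=?,scc[2]=?,scc[3]=?,scc[4]=?,scc[5]=?,scc[6]=?,scc[7]=?,scc[8]=?)
step 2: low=(low[0]=0,low[1]=?,low[2]=?,low[3]=?,low[4]=?,low[5]=0,low[6]=?,low[7]=?,low[8]=?); scc=(scc[0]=0,scc[1]=?,scc[2]=?,scc[3]=?,scc[4]=?,scc[5]=0,scc[6]=?,scc[7]=?,scc[8]=?)
step 3: low=(low[0]=0,low[1]=2,low[2]=?,low[3]=?,low[4]=3,low[5]=0,low[6]=4,low[7]=?,low[8]=?); scc=(scc[0]=0,scc[1]=?,scc[2]=?,scc[3]=?,scc[4]=?,scc[5]=0,scc[6]=1,scc[7]=?,scc[8]=?)
step 4: low=(low[0]=0,low[1]=2,low[2]=?,low[3]=?,low[4]=3,low[5]=0,low[6]=4,low[7]=?,low[8]=?); scc=(scc[0]=0,scc[1]=?,scc[2]=?,scc[3]=?,scc[4]=2,scc[5]=0,scc[6]=1,scc[7]=?,scc[8]=?)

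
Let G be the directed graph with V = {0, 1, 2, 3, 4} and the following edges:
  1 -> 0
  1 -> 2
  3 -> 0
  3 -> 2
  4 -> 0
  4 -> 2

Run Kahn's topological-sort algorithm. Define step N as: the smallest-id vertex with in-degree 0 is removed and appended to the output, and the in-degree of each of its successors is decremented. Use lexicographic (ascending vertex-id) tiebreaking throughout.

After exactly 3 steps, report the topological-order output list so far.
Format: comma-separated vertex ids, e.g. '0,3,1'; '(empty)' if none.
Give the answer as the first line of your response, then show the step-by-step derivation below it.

1,3,4

step 1: output 1; order=[1]; indeg=(2,0,2,0,0)
step 2: output 3; order=[1,3]; indeg=(1,0,1,0,0)
step 3: output 4; order=[1,3,4]; indeg=(0,0,0,0,0)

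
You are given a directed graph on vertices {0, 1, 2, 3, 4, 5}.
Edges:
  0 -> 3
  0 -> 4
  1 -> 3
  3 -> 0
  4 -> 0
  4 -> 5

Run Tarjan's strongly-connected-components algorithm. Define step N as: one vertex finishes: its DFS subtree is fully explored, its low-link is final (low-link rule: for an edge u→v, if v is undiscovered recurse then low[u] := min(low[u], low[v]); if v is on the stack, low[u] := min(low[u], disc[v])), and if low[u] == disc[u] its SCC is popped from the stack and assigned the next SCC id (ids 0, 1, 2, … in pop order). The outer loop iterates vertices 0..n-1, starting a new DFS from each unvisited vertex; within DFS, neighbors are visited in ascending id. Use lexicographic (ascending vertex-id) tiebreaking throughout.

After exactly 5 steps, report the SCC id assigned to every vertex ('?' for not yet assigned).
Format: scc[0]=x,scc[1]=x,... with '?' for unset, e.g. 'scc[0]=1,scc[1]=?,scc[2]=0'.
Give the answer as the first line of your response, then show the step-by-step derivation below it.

scc[0]=1,scc[1]=2,scc[2]=?,scc[3]=1,scc[4]=1,scc[5]=0

step 1: low=(low[0]=0,low[1]=?,low[2]=?,low[3]=0,low[4]=?,low[5]=?); scc=(scc[0]=?,scc[1]=?,scc[2]=?,scc[3]=?,scc[4]=?,scc[5]=?)
step 2: low=(low[0]=0,low[1]=?,low[2]=?,low[3]=0,low[4]=0,low[5]=3); scc=(scc[0]=?,scc[1]=?,scc[2]=?,scc[3]=?,scc[4]=?,scc[5]=0)
step 3: low=(low[0]=0,low[1]=?,low[2]=?,low[3]=0,low[4]=0,low[5]=3); scc=(scc[0]=?,scc[1]=?,scc[2]=?,scc[3]=?,scc[4]=?,scc[5]=0)
step 4: low=(low[0]=0,low[1]=?,low[2]=?,low[3]=0,low[4]=0,low[5]=3); scc=(scc[0]=1,scc[1]=?,scc[2]=?,scc[3]=1,scc[4]=1,scc[5]=0)
step 5: low=(low[0]=0,low[1]=4,low[2]=?,low[3]=0,low[4]=0,low[5]=3); scc=(scc[0]=1,scc[1]=2,scc[2]=?,scc[3]=1,scc[4]=1,scc[5]=0)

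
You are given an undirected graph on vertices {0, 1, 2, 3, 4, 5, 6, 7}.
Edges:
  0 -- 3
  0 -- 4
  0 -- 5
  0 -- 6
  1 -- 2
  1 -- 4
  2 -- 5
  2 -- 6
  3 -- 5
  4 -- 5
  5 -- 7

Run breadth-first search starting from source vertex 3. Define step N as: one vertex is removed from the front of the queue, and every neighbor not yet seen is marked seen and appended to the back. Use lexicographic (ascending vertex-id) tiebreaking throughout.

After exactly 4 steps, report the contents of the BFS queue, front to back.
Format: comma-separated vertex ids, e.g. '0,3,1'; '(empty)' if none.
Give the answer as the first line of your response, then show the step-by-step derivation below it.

6,2,7,1

step 1: dequeue 3; queue=[0,5]; order=3
step 2: dequeue 0; queue=[5,4,6]; order=3,0
step 3: dequeue 5; queue=[4,6,2,7]; order=3,0,5
step 4: dequeue 4; queue=[6,2,7,1]; order=3,0,5,4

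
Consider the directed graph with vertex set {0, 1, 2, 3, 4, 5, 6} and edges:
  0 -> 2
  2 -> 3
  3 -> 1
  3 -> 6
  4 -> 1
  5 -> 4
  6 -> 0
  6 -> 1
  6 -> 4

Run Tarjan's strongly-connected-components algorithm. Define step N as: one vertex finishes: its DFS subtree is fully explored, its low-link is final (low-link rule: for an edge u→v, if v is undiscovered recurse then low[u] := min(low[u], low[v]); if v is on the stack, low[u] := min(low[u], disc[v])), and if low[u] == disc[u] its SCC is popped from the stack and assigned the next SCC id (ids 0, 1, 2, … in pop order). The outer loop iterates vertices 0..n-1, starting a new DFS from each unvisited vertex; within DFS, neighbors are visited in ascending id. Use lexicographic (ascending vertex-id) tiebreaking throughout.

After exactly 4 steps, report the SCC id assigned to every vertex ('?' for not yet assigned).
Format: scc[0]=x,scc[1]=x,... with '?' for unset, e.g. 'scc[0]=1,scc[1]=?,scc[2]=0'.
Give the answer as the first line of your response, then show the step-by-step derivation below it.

scc[0]=?,scc[1]=0,scc[2]=?,scc[3]=?,scc[4]=1,scc[5]=?,scc[6]=?

step 1: low=(low[0]=0,low[1]=3,low[2]=1,low[3]=2,low[4]=?,low[5]=?,low[6]=?); scc=(scc[0]=?,scc[1]=0,scc[2]=?,scc[3]=?,scc[4]=?,scc[5]=?,scc[6]=?)
step 2: low=(low[0]=0,low[1]=3,low[2]=1,low[3]=2,low[4]=5,low[5]=?,low[6]=0); scc=(scc[0]=?,scc[1]=0,scc[2]=?,scc[3]=?,scc[4]=1,scc[5]=?,scc[6]=?)
step 3: low=(low[0]=0,low[1]=3,low[2]=1,low[3]=2,low[4]=5,low[5]=?,low[6]=0); scc=(scc[0]=?,scc[1]=0,scc[2]=?,scc[3]=?,scc[4]=1,scc[5]=?,scc[6]=?)
step 4: low=(low[0]=0,low[1]=3,low[2]=1,low[3]=0,low[4]=5,low[5]=?,low[6]=0); scc=(scc[0]=?,scc[1]=0,scc[2]=?,scc[3]=?,scc[4]=1,scc[5]=?,scc[6]=?)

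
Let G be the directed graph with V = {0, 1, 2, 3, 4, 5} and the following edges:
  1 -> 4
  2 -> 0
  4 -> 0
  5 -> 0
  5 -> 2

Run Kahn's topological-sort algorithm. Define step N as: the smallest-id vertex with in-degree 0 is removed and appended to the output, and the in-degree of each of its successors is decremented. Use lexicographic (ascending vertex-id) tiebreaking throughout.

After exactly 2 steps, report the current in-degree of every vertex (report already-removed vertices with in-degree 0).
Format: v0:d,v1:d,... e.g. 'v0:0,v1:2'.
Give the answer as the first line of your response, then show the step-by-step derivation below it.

v0:3,v1:0,v2:1,v3:0,v4:0,v5:0

step 1: output 1; order=[1]; indeg=(3,0,1,0,0,0)
step 2: output 3; order=[1,3]; indeg=(3,0,1,0,0,0)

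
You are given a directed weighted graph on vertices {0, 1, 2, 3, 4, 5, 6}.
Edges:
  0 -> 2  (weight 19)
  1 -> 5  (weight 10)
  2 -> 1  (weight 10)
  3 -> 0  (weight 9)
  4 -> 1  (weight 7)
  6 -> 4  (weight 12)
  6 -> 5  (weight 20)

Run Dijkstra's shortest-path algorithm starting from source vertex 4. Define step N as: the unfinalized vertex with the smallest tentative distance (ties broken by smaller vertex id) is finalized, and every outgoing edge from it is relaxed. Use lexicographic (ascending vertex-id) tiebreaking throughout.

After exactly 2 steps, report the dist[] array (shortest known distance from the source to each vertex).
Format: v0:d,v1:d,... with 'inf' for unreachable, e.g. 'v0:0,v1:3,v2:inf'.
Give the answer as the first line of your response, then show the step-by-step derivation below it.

v0:inf,v1:7,v2:inf,v3:inf,v4:0,v5:17,v6:inf

step 1: dist = v0:inf,v1:7,v2:inf,v3:inf,v4:0,v5:inf,v6:inf
step 2: dist = v0:inf,v1:7,v2:inf,v3:inf,v4:0,v5:17,v6:inf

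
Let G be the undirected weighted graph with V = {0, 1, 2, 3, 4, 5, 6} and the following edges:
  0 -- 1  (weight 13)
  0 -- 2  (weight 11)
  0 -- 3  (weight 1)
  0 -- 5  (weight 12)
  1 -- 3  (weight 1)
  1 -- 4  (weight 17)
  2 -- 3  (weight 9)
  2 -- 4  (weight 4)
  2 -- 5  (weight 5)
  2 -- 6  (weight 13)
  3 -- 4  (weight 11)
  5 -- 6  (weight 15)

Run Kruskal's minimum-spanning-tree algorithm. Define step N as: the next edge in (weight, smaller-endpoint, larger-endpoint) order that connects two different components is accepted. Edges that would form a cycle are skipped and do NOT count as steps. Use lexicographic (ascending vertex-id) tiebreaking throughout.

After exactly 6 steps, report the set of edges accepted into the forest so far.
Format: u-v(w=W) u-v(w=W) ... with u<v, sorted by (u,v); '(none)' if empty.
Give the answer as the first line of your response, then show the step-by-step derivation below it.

0-3(w=1) 1-3(w=1) 2-3(w=9) 2-4(w=4) 2-5(w=5) 2-6(w=13)

step 1: add edge 0-3 (w=1); MST = {0-3(w=1)}
step 2: add edge 1-3 (w=1); MST = {0-3(w=1) 1-3(w=1)}
step 3: add edge 2-4 (w=4); MST = {0-3(w=1) 1-3(w=1) 2-4(w=4)}
step 4: add edge 2-5 (w=5); MST = {0-3(w=1) 1-3(w=1) 2-4(w=4) 2-5(w=5)}
step 5: add edge 2-3 (w=9); MST = {0-3(w=1) 1-3(w=1) 2-3(w=9) 2-4(w=4) 2-5(w=5)}
step 6: add edge 2-6 (w=13); MST = {0-3(w=1) 1-3(w=1) 2-3(w=9) 2-4(w=4) 2-5(w=5) 2-6(w=13)}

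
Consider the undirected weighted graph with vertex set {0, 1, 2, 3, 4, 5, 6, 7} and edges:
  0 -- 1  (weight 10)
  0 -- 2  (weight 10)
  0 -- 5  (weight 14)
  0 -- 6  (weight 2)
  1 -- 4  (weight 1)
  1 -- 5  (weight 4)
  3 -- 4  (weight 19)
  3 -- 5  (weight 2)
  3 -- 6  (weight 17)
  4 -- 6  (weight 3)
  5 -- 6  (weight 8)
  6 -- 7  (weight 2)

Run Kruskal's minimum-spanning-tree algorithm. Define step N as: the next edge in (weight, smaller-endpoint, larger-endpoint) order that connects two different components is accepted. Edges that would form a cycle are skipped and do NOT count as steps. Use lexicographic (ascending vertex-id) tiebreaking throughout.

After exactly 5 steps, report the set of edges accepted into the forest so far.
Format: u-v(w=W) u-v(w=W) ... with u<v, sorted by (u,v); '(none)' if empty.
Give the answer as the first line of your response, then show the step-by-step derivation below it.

0-6(w=2) 1-4(w=1) 3-5(w=2) 4-6(w=3) 6-7(w=2)

step 1: add edge 1-4 (w=1); MST = {1-4(w=1)}
step 2: add edge 0-6 (w=2); MST = {0-6(w=2) 1-4(w=1)}
step 3: add edge 3-5 (w=2); MST = {0-6(w=2) 1-4(w=1) 3-5(w=2)}
step 4: add edge 6-7 (w=2); MST = {0-6(w=2) 1-4(w=1) 3-5(w=2) 6-7(w=2)}
step 5: add edge 4-6 (w=3); MST = {0-6(w=2) 1-4(w=1) 3-5(w=2) 4-6(w=3) 6-7(w=2)}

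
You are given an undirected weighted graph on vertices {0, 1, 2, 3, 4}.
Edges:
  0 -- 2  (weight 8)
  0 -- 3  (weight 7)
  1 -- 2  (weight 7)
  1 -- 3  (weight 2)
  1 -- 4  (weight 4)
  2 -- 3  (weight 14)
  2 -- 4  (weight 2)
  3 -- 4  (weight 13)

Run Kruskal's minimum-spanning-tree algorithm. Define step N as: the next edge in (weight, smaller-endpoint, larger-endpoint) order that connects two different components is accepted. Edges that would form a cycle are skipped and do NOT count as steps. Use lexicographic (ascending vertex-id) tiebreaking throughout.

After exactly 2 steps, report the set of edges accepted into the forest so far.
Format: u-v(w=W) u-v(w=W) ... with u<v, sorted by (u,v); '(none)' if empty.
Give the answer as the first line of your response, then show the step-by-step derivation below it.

1-3(w=2) 2-4(w=2)

step 1: add edge 1-3 (w=2); MST = {1-3(w=2)}
step 2: add edge 2-4 (w=2); MST = {1-3(w=2) 2-4(w=2)}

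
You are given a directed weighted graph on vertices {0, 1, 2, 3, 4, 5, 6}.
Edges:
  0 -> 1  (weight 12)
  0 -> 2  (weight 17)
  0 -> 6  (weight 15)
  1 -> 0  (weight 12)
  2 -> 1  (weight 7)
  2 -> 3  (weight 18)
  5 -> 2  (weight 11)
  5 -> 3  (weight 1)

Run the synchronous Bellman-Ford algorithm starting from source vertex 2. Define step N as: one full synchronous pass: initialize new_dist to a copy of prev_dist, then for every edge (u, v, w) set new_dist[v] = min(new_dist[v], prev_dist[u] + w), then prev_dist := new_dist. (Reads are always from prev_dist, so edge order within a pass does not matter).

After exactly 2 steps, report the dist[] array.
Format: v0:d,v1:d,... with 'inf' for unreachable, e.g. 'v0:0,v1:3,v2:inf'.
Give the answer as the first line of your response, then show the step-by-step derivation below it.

v0:19,v1:7,v2:0,v3:18,v4:inf,v5:inf,v6:inf

step 1: dist = v0:inf,v1:7,v2:0,v3:18,v4:inf,v5:inf,v6:inf
step 2: dist = v0:19,v1:7,v2:0,v3:18,v4:inf,v5:inf,v6:inf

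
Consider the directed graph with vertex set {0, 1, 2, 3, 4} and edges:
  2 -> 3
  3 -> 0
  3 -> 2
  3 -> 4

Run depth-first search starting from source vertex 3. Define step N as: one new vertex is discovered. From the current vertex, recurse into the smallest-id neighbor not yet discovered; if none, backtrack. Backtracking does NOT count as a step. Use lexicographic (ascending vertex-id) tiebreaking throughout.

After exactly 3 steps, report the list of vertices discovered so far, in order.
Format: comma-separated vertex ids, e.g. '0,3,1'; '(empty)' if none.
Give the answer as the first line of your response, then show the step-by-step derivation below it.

3,0,2

step 1: discover 3; path=3; order=3
step 2: discover 0; path=3>0; order=3,0
step 3: discover 2; path=3>2; order=3,0,2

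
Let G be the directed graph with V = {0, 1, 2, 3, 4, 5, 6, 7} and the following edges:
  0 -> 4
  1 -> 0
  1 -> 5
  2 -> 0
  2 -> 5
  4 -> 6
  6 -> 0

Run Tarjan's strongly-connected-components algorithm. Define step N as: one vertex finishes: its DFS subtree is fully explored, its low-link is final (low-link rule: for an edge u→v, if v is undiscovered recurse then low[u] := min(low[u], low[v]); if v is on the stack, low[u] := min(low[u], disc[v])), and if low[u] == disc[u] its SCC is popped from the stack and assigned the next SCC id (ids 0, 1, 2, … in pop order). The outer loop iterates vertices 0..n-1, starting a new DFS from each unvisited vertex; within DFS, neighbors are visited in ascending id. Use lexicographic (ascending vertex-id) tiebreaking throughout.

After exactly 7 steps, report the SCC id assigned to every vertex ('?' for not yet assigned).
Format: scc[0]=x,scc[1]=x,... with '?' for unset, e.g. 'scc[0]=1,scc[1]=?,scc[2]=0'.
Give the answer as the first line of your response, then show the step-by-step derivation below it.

scc[0]=0,scc[1]=2,scc[2]=3,scc[3]=4,scc[4]=0,scc[5]=1,scc[6]=0,scc[7]=?

step 1: low=(low[0]=0,low[1]=?,low[2]=?,low[3]=?,low[4]=1,low[5]=?,low[6]=0,low[7]=?); scc=(scc[0]=?,scc[1]=?,scc[2]=?,scc[3]=?,scc[4]=?,scc[5]=?,scc[6]=?,scc[7]=?)
step 2: low=(low[0]=0,low[1]=?,low[2]=?,low[3]=?,low[4]=0,low[5]=?,low[6]=0,low[7]=?); scc=(scc[0]=?,scc[1]=?,scc[2]=?,scc[3]=?,scc[4]=?,scc[5]=?,scc[6]=?,scc[7]=?)
step 3: low=(low[0]=0,low[1]=?,low[2]=?,low[3]=?,low[4]=0,low[5]=?,low[6]=0,low[7]=?); scc=(scc[0]=0,scc[1]=?,scc[2]=?,scc[3]=?,scc[4]=0,scc[5]=?,scc[6]=0,scc[7]=?)
step 4: low=(low[0]=0,low[1]=3,low[2]=?,low[3]=?,low[4]=0,low[5]=4,low[6]=0,low[7]=?); scc=(scc[0]=0,scc[1]=?,scc[2]=?,scc[3]=?,scc[4]=0,scc[5]=1,scc[6]=0,scc[7]=?)
step 5: low=(low[0]=0,low[1]=3,low[2]=?,low[3]=?,low[4]=0,low[5]=4,low[6]=0,low[7]=?); scc=(scc[0]=0,scc[1]=2,scc[2]=?,scc[3]=?,scc[4]=0,scc[5]=1,scc[6]=0,scc[7]=?)
step 6: low=(low[0]=0,low[1]=3,low[2]=5,low[3]=?,low[4]=0,low[5]=4,low[6]=0,low[7]=?); scc=(scc[0]=0,scc[1]=2,scc[2]=3,scc[3]=?,scc[4]=0,scc[5]=1,scc[6]=0,scc[7]=?)
step 7: low=(low[0]=0,low[1]=3,low[2]=5,low[3]=6,low[4]=0,low[5]=4,low[6]=0,low[7]=?); scc=(scc[0]=0,scc[1]=2,scc[2]=3,scc[3]=4,scc[4]=0,scc[5]=1,scc[6]=0,scc[7]=?)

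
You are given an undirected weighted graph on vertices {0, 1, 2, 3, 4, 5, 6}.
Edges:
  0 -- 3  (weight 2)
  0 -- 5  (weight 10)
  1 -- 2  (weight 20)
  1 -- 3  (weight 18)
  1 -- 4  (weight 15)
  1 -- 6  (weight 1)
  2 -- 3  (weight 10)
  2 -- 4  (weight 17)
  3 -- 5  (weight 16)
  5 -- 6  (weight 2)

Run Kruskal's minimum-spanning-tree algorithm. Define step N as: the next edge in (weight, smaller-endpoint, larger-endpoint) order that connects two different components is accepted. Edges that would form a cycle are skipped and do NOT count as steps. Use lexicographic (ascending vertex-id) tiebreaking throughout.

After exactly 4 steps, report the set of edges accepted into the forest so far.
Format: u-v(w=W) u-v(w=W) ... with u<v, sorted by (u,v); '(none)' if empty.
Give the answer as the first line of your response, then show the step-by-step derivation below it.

0-3(w=2) 0-5(w=10) 1-6(w=1) 5-6(w=2)

step 1: add edge 1-6 (w=1); MST = {1-6(w=1)}
step 2: add edge 0-3 (w=2); MST = {0-3(w=2) 1-6(w=1)}
step 3: add edge 5-6 (w=2); MST = {0-3(w=2) 1-6(w=1) 5-6(w=2)}
step 4: add edge 0-5 (w=10); MST = {0-3(w=2) 0-5(w=10) 1-6(w=1) 5-6(w=2)}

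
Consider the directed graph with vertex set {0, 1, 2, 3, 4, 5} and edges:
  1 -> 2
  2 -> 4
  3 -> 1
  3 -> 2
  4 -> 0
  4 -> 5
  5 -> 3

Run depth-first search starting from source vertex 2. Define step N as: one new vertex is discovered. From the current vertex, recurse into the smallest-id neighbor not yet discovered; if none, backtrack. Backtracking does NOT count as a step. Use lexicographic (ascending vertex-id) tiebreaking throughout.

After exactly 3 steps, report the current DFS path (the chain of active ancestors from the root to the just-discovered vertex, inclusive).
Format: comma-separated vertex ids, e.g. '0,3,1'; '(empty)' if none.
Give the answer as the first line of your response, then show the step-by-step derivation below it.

2,4,0

step 1: discover 2; path=2; order=2
step 2: discover 4; path=2>4; order=2,4
step 3: discover 0; path=2>4>0; order=2,4,0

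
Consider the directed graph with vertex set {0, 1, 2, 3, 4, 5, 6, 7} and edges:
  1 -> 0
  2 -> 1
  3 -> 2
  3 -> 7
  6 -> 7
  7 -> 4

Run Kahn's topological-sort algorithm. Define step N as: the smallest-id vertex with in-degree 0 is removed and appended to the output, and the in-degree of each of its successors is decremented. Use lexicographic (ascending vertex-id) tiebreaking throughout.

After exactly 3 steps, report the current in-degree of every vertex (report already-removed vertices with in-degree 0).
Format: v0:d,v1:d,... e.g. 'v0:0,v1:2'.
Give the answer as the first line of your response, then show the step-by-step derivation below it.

v0:0,v1:0,v2:0,v3:0,v4:1,v5:0,v6:0,v7:1

step 1: output 3; order=[3]; indeg=(1,1,0,0,1,0,0,1)
step 2: output 2; order=[3,2]; indeg=(1,0,0,0,1,0,0,1)
step 3: output 1; order=[3,2,1]; indeg=(0,0,0,0,1,0,0,1)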